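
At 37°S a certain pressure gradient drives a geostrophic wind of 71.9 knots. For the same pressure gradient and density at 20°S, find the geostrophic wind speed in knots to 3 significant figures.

127 knots

With the same pressure gradient and density, V_g ∝ 1/f ∝ 1/sin φ.
V₂ = V₁ · sin φ₁ / sin φ₂ = 71.9 × sin 37° / sin 20°
V₂ = 71.9 × 0.6018/0.3420 = 127 knots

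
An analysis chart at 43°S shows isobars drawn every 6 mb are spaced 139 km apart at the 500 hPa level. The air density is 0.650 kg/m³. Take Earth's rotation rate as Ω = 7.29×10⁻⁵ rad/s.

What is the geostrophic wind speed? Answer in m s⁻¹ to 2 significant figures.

Coriolis parameter at 43°S:
f = 2Ω sin φ = 2 × 7.29×10⁻⁵ × sin 43° = 9.94×10⁻⁵ s⁻¹
Pressure gradient: |∂P/∂n| = 600 Pa / 139000 m = 4.32×10⁻³ Pa/m
Geostrophic balance (pressure-gradient force = Coriolis force):
V_g = (1/(fρ)) |∂P/∂n| = 4.32×10⁻³ / (9.94×10⁻⁵ × 0.650) = 66.8 m/s

67 m s⁻¹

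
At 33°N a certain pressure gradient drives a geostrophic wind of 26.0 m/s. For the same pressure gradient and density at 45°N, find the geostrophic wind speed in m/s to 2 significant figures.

20 m/s

With the same pressure gradient and density, V_g ∝ 1/f ∝ 1/sin φ.
V₂ = V₁ · sin φ₁ / sin φ₂ = 26.0 × sin 33° / sin 45°
V₂ = 26.0 × 0.5446/0.7071 = 20 m/s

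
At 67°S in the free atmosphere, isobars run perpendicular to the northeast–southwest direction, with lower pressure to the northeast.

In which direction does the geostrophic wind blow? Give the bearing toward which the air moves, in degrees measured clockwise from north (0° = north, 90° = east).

315°

The pressure-gradient force points toward the northeast (bearing 045°).
Geostrophic balance: in the Southern Hemisphere the Coriolis force deflects motion to the left, so the geostrophic wind blows 90° to the left of the pressure-gradient force (low pressure on the right).
Rotating 045° by 90° counterclockwise gives 315° — the wind blows toward the northwest.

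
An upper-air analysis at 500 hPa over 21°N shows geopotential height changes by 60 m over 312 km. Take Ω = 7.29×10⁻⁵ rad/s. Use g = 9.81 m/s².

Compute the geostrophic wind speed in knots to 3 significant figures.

70.2 knots

Coriolis parameter at 21°N:
f = 2Ω sin φ = 2 × 7.29×10⁻⁵ × sin 21° = 5.23×10⁻⁵ s⁻¹
Height gradient: |∂Z/∂n| = 60 m / 312000 m = 1.92×10⁻⁴
On a pressure surface, geostrophic balance gives V_g = (g/f)|∂Z/∂n|:
V_g = 9.81 × 1.92×10⁻⁴ / 5.23×10⁻⁵ = 36.1 m/s
Converting: 36.1 m/s × 1.944 = 70.2 knots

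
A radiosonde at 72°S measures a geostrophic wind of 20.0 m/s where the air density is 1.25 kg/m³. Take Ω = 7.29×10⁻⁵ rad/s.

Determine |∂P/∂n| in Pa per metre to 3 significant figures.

3.47×10⁻³ Pa/m

Coriolis parameter at 72°S:
f = 2Ω sin φ = 2 × 7.29×10⁻⁵ × sin 72° = 1.39×10⁻⁴ s⁻¹
Geostrophic balance rearranged: |∂P/∂n| = f ρ V_g
|∂P/∂n| = 1.39×10⁻⁴ × 1.25 × 20.0 = 3.47×10⁻³ Pa/m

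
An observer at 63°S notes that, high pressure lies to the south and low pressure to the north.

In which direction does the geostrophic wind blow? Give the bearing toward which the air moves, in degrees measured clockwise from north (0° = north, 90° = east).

270°

The pressure-gradient force points toward the north (bearing 000°).
Geostrophic balance: in the Southern Hemisphere the Coriolis force deflects motion to the left, so the geostrophic wind blows 90° to the left of the pressure-gradient force (low pressure on the right).
Rotating 000° by 90° counterclockwise gives 270° — the wind blows toward the west.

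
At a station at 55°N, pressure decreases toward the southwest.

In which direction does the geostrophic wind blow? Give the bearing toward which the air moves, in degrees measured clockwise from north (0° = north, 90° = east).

The pressure-gradient force points toward the southwest (bearing 225°).
Geostrophic balance: in the Northern Hemisphere the Coriolis force deflects motion to the right, so the geostrophic wind blows 90° to the right of the pressure-gradient force (low pressure on the left).
Rotating 225° by 90° clockwise gives 315° — the wind blows toward the northwest.

315°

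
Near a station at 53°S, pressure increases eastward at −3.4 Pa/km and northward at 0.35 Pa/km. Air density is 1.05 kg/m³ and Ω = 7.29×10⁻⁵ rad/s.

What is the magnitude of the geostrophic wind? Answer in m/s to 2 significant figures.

Coriolis parameter at 53°S:
f = 2Ω sin φ = 2 × 7.29×10⁻⁵ × sin 53° = 1.16×10⁻⁴ s⁻¹
In the Southern Hemisphere f is negative: f = −1.16×10⁻⁴ s⁻¹.
Component geostrophic relations (x east, y north):
u_g = −(1/(fρ)) ∂P/∂y,  v_g = (1/(fρ)) ∂P/∂x
u_g = −(0.35×10⁻³)/(−1.16×10⁻⁴ × 1.05) = 2.86 m/s;  v_g = (−3.4×10⁻³)/(−1.16×10⁻⁴ × 1.05) = 27.8 m/s
|V_g| = √(u_g² + v_g²) = 28.0 m/s

28 m/s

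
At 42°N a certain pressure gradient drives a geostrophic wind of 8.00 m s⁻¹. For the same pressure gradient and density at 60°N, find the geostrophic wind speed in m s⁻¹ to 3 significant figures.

With the same pressure gradient and density, V_g ∝ 1/f ∝ 1/sin φ.
V₂ = V₁ · sin φ₁ / sin φ₂ = 8.00 × sin 42° / sin 60°
V₂ = 8.00 × 0.6691/0.8660 = 6.18 m s⁻¹

6.18 m s⁻¹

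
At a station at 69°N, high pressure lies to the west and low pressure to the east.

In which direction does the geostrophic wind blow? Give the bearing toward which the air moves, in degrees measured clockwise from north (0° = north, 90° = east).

The pressure-gradient force points toward the east (bearing 090°).
Geostrophic balance: in the Northern Hemisphere the Coriolis force deflects motion to the right, so the geostrophic wind blows 90° to the right of the pressure-gradient force (low pressure on the left).
Rotating 090° by 90° clockwise gives 180° — the wind blows toward the south.

180°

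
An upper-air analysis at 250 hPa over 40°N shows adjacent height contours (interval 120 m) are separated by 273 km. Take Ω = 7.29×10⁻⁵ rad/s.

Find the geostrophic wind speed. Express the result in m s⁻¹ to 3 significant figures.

Coriolis parameter at 40°N:
f = 2Ω sin φ = 2 × 7.29×10⁻⁵ × sin 40° = 9.37×10⁻⁵ s⁻¹
Height gradient: |∂Z/∂n| = 120 m / 273000 m = 4.40×10⁻⁴
On a pressure surface, geostrophic balance gives V_g = (g/f)|∂Z/∂n|:
V_g = 9.81 × 4.40×10⁻⁴ / 9.37×10⁻⁵ = 46.0 m/s

46.0 m s⁻¹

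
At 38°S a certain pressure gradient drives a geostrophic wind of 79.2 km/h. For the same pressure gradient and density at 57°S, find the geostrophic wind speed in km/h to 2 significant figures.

With the same pressure gradient and density, V_g ∝ 1/f ∝ 1/sin φ.
V₂ = V₁ · sin φ₁ / sin φ₂ = 79.2 × sin 38° / sin 57°
V₂ = 79.2 × 0.6157/0.8387 = 58 km/h

58 km/h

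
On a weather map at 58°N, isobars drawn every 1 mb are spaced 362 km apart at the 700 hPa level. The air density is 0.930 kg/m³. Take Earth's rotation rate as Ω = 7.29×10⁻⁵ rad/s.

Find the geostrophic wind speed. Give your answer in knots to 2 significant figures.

Coriolis parameter at 58°N:
f = 2Ω sin φ = 2 × 7.29×10⁻⁵ × sin 58° = 1.24×10⁻⁴ s⁻¹
Pressure gradient: |∂P/∂n| = 100 Pa / 362000 m = 2.76×10⁻⁴ Pa/m
Geostrophic balance (pressure-gradient force = Coriolis force):
V_g = (1/(fρ)) |∂P/∂n| = 2.76×10⁻⁴ / (1.24×10⁻⁴ × 0.930) = 2.40 m/s
Converting: 2.40 m/s × 1.944 = 4.7 knots

4.7 knots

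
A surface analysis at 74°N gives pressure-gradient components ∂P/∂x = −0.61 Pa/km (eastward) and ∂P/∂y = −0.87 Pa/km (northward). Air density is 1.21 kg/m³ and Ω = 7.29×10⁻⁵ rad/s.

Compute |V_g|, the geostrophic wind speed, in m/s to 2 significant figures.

Coriolis parameter at 74°N:
f = 2Ω sin φ = 2 × 7.29×10⁻⁵ × sin 74° = 1.40×10⁻⁴ s⁻¹
Component geostrophic relations (x east, y north):
u_g = −(1/(fρ)) ∂P/∂y,  v_g = (1/(fρ)) ∂P/∂x
u_g = −(−0.87×10⁻³)/(1.40×10⁻⁴ × 1.21) = 5.13 m/s;  v_g = (−0.61×10⁻³)/(1.40×10⁻⁴ × 1.21) = −3.60 m/s
|V_g| = √(u_g² + v_g²) = 6.27 m/s

6.3 m/s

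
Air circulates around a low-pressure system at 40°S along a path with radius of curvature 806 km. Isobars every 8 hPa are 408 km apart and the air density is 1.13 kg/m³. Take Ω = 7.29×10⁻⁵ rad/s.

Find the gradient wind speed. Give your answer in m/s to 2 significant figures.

Coriolis parameter at 40°S:
f = 2Ω sin φ = 2 × 7.29×10⁻⁵ × sin 40° = 9.37×10⁻⁵ s⁻¹
Pressure gradient: |∂P/∂n| = 800 Pa / 408000 m = 1.96×10⁻³ Pa/m
Geostrophic speed: V_g = |∂P/∂n|/(fρ) = 1.96×10⁻³/(9.37×10⁻⁵ × 1.13) = 18.5 m/s
Around a low, centrifugal force acts outward with Coriolis, so pressure-gradient force balances both:
(1/ρ)|∂P/∂n| = fV + V²/R  →  V² + fR·V − fR·V_g = 0
With fR = 9.37×10⁻⁵ × 806×10³ m = 75.5 m/s:
V = [−fR + √((fR)² + 4 fR V_g)]/2 = [−75.5 + √(75.5² + 4×75.5×18.5)]/2 = 15.4 m/s
Subgeostrophic (V < V_g = 18.5 m/s), as expected around a low.

15 m/s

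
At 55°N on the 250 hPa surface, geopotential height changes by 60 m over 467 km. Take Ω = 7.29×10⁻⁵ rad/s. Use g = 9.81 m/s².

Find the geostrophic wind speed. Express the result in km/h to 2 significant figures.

38 km/h

Coriolis parameter at 55°N:
f = 2Ω sin φ = 2 × 7.29×10⁻⁵ × sin 55° = 1.19×10⁻⁴ s⁻¹
Height gradient: |∂Z/∂n| = 60 m / 467000 m = 1.28×10⁻⁴
On a pressure surface, geostrophic balance gives V_g = (g/f)|∂Z/∂n|:
V_g = 9.81 × 1.28×10⁻⁴ / 1.19×10⁻⁴ = 10.6 m/s
Converting: 10.6 m/s × 3.6 = 38 km/h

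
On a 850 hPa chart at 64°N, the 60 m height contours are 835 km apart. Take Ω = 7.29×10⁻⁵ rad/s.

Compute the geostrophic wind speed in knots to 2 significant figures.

10 knots

Coriolis parameter at 64°N:
f = 2Ω sin φ = 2 × 7.29×10⁻⁵ × sin 64° = 1.31×10⁻⁴ s⁻¹
Height gradient: |∂Z/∂n| = 60 m / 835000 m = 7.19×10⁻⁵
On a pressure surface, geostrophic balance gives V_g = (g/f)|∂Z/∂n|:
V_g = 9.81 × 7.19×10⁻⁵ / 1.31×10⁻⁴ = 5.38 m/s
Converting: 5.38 m/s × 1.944 = 10 knots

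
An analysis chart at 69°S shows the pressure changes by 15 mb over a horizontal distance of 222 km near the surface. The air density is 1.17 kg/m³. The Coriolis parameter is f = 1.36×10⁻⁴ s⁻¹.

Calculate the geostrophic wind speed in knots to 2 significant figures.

Pressure gradient: |∂P/∂n| = 1500 Pa / 222000 m = 6.76×10⁻³ Pa/m
Geostrophic balance (pressure-gradient force = Coriolis force):
V_g = (1/(fρ)) |∂P/∂n| = 6.76×10⁻³ / (1.36×10⁻⁴ × 1.17) = 42.5 m/s
Converting: 42.5 m/s × 1.944 = 83 knots

83 knots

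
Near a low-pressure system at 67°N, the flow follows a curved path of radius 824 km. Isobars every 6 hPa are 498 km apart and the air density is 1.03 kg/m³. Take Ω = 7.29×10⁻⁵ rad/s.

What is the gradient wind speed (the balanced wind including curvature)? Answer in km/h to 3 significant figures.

Coriolis parameter at 67°N:
f = 2Ω sin φ = 2 × 7.29×10⁻⁵ × sin 67° = 1.34×10⁻⁴ s⁻¹
Pressure gradient: |∂P/∂n| = 600 Pa / 498000 m = 1.20×10⁻³ Pa/m
Geostrophic speed: V_g = |∂P/∂n|/(fρ) = 1.20×10⁻³/(1.34×10⁻⁴ × 1.03) = 8.72 m/s
Around a low, centrifugal force acts outward with Coriolis, so pressure-gradient force balances both:
(1/ρ)|∂P/∂n| = fV + V²/R  →  V² + fR·V − fR·V_g = 0
With fR = 1.34×10⁻⁴ × 824×10³ m = 111 m/s:
V = [−fR + √((fR)² + 4 fR V_g)]/2 = [−111 + √(111² + 4×111×8.72)]/2 = 8.12 m/s
Subgeostrophic (V < V_g = 8.72 m/s), as expected around a low.
Converting: 8.12 m/s × 3.6 = 29.2 km/h

29.2 km/h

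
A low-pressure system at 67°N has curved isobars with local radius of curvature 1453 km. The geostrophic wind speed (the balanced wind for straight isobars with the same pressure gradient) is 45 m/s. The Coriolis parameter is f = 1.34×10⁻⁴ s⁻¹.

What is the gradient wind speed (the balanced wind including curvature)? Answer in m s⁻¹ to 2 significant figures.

38 m s⁻¹

Around a low, centrifugal force acts outward with Coriolis, so pressure-gradient force balances both:
(1/ρ)|∂P/∂n| = fV + V²/R  →  V² + fR·V − fR·V_g = 0
With fR = 1.34×10⁻⁴ × 1453×10³ m = 195 m/s:
V = [−fR + √((fR)² + 4 fR V_g)]/2 = [−195 + √(195² + 4×195×45)]/2 = 37.7 m/s
Subgeostrophic (V < V_g = 45 m/s), as expected around a low.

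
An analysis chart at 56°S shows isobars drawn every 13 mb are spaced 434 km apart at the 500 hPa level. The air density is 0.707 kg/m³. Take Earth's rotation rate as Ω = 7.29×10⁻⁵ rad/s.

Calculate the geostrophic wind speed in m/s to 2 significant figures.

35 m/s

Coriolis parameter at 56°S:
f = 2Ω sin φ = 2 × 7.29×10⁻⁵ × sin 56° = 1.21×10⁻⁴ s⁻¹
Pressure gradient: |∂P/∂n| = 1300 Pa / 434000 m = 3.00×10⁻³ Pa/m
Geostrophic balance (pressure-gradient force = Coriolis force):
V_g = (1/(fρ)) |∂P/∂n| = 3.00×10⁻³ / (1.21×10⁻⁴ × 0.707) = 35.1 m/s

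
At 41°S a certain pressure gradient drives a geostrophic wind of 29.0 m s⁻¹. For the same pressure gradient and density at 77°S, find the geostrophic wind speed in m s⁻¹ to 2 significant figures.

With the same pressure gradient and density, V_g ∝ 1/f ∝ 1/sin φ.
V₂ = V₁ · sin φ₁ / sin φ₂ = 29.0 × sin 41° / sin 77°
V₂ = 29.0 × 0.6561/0.9744 = 20 m s⁻¹

20 m s⁻¹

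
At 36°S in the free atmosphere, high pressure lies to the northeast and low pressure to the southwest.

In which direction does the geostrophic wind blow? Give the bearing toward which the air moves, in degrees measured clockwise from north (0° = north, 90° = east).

The pressure-gradient force points toward the southwest (bearing 225°).
Geostrophic balance: in the Southern Hemisphere the Coriolis force deflects motion to the left, so the geostrophic wind blows 90° to the left of the pressure-gradient force (low pressure on the right).
Rotating 225° by 90° counterclockwise gives 135° — the wind blows toward the southeast.

135°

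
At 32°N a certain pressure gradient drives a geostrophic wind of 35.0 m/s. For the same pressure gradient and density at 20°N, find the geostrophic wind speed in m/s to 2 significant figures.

With the same pressure gradient and density, V_g ∝ 1/f ∝ 1/sin φ.
V₂ = V₁ · sin φ₁ / sin φ₂ = 35.0 × sin 32° / sin 20°
V₂ = 35.0 × 0.5299/0.3420 = 54 m/s

54 m/s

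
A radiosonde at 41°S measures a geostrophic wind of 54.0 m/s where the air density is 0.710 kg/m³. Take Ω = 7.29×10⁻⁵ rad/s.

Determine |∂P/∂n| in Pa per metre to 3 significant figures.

3.67×10⁻³ Pa/m

Coriolis parameter at 41°S:
f = 2Ω sin φ = 2 × 7.29×10⁻⁵ × sin 41° = 9.57×10⁻⁵ s⁻¹
Geostrophic balance rearranged: |∂P/∂n| = f ρ V_g
|∂P/∂n| = 9.57×10⁻⁵ × 0.710 × 54.0 = 3.67×10⁻³ Pa/m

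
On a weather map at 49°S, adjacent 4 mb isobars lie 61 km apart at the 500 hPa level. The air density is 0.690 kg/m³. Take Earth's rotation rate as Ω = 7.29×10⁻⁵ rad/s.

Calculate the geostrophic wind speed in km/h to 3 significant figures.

311 km/h

Coriolis parameter at 49°S:
f = 2Ω sin φ = 2 × 7.29×10⁻⁵ × sin 49° = 1.10×10⁻⁴ s⁻¹
Pressure gradient: |∂P/∂n| = 400 Pa / 61000 m = 6.56×10⁻³ Pa/m
Geostrophic balance (pressure-gradient force = Coriolis force):
V_g = (1/(fρ)) |∂P/∂n| = 6.56×10⁻³ / (1.10×10⁻⁴ × 0.690) = 86.4 m/s
Converting: 86.4 m/s × 3.6 = 311 km/h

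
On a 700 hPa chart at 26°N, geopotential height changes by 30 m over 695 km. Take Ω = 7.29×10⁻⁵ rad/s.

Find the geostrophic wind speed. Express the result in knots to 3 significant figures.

12.9 knots

Coriolis parameter at 26°N:
f = 2Ω sin φ = 2 × 7.29×10⁻⁵ × sin 26° = 6.39×10⁻⁵ s⁻¹
Height gradient: |∂Z/∂n| = 30 m / 695000 m = 4.32×10⁻⁵
On a pressure surface, geostrophic balance gives V_g = (g/f)|∂Z/∂n|:
V_g = 9.81 × 4.32×10⁻⁵ / 6.39×10⁻⁵ = 6.63 m/s
Converting: 6.63 m/s × 1.944 = 12.9 knots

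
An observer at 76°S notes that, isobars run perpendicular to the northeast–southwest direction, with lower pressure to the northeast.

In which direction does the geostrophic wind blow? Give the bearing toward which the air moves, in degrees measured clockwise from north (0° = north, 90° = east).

The pressure-gradient force points toward the northeast (bearing 045°).
Geostrophic balance: in the Southern Hemisphere the Coriolis force deflects motion to the left, so the geostrophic wind blows 90° to the left of the pressure-gradient force (low pressure on the right).
Rotating 045° by 90° counterclockwise gives 315° — the wind blows toward the northwest.

315°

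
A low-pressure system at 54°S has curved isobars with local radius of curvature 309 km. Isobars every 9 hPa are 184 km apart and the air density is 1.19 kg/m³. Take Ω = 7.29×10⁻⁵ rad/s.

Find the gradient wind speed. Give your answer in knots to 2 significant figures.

42 knots

Coriolis parameter at 54°S:
f = 2Ω sin φ = 2 × 7.29×10⁻⁵ × sin 54° = 1.18×10⁻⁴ s⁻¹
Pressure gradient: |∂P/∂n| = 900 Pa / 184000 m = 4.89×10⁻³ Pa/m
Geostrophic speed: V_g = |∂P/∂n|/(fρ) = 4.89×10⁻³/(1.18×10⁻⁴ × 1.19) = 34.8 m/s
Around a low, centrifugal force acts outward with Coriolis, so pressure-gradient force balances both:
(1/ρ)|∂P/∂n| = fV + V²/R  →  V² + fR·V − fR·V_g = 0
With fR = 1.18×10⁻⁴ × 309×10³ m = 36.4 m/s:
V = [−fR + √((fR)² + 4 fR V_g)]/2 = [−36.4 + √(36.4² + 4×36.4×34.8)]/2 = 21.8 m/s
Subgeostrophic (V < V_g = 34.8 m/s), as expected around a low.
Converting: 21.8 m/s × 1.944 = 42 knots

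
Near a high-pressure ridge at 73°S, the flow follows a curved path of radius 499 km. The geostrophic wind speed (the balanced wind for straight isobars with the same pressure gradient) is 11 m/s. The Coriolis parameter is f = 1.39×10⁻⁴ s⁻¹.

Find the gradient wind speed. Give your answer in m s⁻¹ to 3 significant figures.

Around a high, pressure-gradient force acts outward with centrifugal, so Coriolis balances both:
fV = (1/ρ)|∂P/∂n| + V²/R  →  V² − fR·V + fR·V_g = 0
With fR = 1.39×10⁻⁴ × 499×10³ m = 69.4 m/s:
V = [fR − √((fR)² − 4 fR V_g)]/2 = [69.4 − √(69.4² − 4×69.4×11)]/2 = 13.7 m/s
Supergeostrophic (V > V_g = 11 m/s), as expected around a high.

13.7 m s⁻¹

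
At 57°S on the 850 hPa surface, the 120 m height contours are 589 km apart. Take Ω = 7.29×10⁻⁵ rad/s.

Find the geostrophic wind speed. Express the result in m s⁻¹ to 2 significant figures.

16 m s⁻¹

Coriolis parameter at 57°S:
f = 2Ω sin φ = 2 × 7.29×10⁻⁵ × sin 57° = 1.22×10⁻⁴ s⁻¹
Height gradient: |∂Z/∂n| = 120 m / 589000 m = 2.04×10⁻⁴
On a pressure surface, geostrophic balance gives V_g = (g/f)|∂Z/∂n|:
V_g = 9.81 × 2.04×10⁻⁴ / 1.22×10⁻⁴ = 16.3 m/s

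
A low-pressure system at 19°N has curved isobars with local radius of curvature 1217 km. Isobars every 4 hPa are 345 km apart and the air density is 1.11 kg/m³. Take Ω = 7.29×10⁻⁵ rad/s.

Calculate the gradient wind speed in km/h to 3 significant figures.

Coriolis parameter at 19°N:
f = 2Ω sin φ = 2 × 7.29×10⁻⁵ × sin 19° = 4.75×10⁻⁵ s⁻¹
Pressure gradient: |∂P/∂n| = 400 Pa / 345000 m = 1.16×10⁻³ Pa/m
Geostrophic speed: V_g = |∂P/∂n|/(fρ) = 1.16×10⁻³/(4.75×10⁻⁵ × 1.11) = 22.0 m/s
Around a low, centrifugal force acts outward with Coriolis, so pressure-gradient force balances both:
(1/ρ)|∂P/∂n| = fV + V²/R  →  V² + fR·V − fR·V_g = 0
With fR = 4.75×10⁻⁵ × 1217×10³ m = 57.8 m/s:
V = [−fR + √((fR)² + 4 fR V_g)]/2 = [−57.8 + √(57.8² + 4×57.8×22)]/2 = 17 m/s
Subgeostrophic (V < V_g = 22 m/s), as expected around a low.
Converting: 17 m/s × 3.6 = 61.2 km/h

61.2 km/h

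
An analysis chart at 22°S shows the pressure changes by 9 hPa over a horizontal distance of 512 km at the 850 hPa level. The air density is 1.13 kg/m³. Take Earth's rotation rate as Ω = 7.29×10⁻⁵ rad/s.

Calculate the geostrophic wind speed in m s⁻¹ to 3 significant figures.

Coriolis parameter at 22°S:
f = 2Ω sin φ = 2 × 7.29×10⁻⁵ × sin 22° = 5.46×10⁻⁵ s⁻¹
Pressure gradient: |∂P/∂n| = 900 Pa / 512000 m = 1.76×10⁻³ Pa/m
Geostrophic balance (pressure-gradient force = Coriolis force):
V_g = (1/(fρ)) |∂P/∂n| = 1.76×10⁻³ / (5.46×10⁻⁵ × 1.13) = 28.5 m/s

28.5 m s⁻¹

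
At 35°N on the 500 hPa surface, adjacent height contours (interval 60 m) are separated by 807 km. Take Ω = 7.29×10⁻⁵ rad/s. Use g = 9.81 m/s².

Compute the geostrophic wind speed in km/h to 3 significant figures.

31.4 km/h

Coriolis parameter at 35°N:
f = 2Ω sin φ = 2 × 7.29×10⁻⁵ × sin 35° = 8.36×10⁻⁵ s⁻¹
Height gradient: |∂Z/∂n| = 60 m / 807000 m = 7.43×10⁻⁵
On a pressure surface, geostrophic balance gives V_g = (g/f)|∂Z/∂n|:
V_g = 9.81 × 7.43×10⁻⁵ / 8.36×10⁻⁵ = 8.72 m/s
Converting: 8.72 m/s × 3.6 = 31.4 km/h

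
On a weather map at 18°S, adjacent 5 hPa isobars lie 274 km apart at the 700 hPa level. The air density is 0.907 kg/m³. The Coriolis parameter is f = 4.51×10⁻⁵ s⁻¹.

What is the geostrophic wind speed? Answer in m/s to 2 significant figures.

Pressure gradient: |∂P/∂n| = 500 Pa / 274000 m = 1.82×10⁻³ Pa/m
Geostrophic balance (pressure-gradient force = Coriolis force):
V_g = (1/(fρ)) |∂P/∂n| = 1.82×10⁻³ / (4.51×10⁻⁵ × 0.907) = 44.6 m/s

45 m/s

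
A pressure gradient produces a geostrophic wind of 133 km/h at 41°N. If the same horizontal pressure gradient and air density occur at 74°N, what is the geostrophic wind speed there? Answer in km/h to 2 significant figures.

91 km/h

With the same pressure gradient and density, V_g ∝ 1/f ∝ 1/sin φ.
V₂ = V₁ · sin φ₁ / sin φ₂ = 133 × sin 41° / sin 74°
V₂ = 133 × 0.6561/0.9613 = 91 km/h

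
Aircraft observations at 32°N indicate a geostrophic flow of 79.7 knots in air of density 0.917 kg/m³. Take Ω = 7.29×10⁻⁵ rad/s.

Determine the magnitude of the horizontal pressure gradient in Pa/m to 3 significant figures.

Coriolis parameter at 32°N:
f = 2Ω sin φ = 2 × 7.29×10⁻⁵ × sin 32° = 7.73×10⁻⁵ s⁻¹
Wind speed in SI: 79.7 knots = 41.0 m/s
Geostrophic balance rearranged: |∂P/∂n| = f ρ V_g
|∂P/∂n| = 7.73×10⁻⁵ × 0.917 × 41.0 = 2.90×10⁻³ Pa/m

2.90×10⁻³ Pa/m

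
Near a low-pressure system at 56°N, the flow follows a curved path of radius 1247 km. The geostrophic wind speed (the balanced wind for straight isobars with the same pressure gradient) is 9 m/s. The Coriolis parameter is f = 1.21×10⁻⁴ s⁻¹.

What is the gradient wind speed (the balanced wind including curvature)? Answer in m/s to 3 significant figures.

Around a low, centrifugal force acts outward with Coriolis, so pressure-gradient force balances both:
(1/ρ)|∂P/∂n| = fV + V²/R  →  V² + fR·V − fR·V_g = 0
With fR = 1.21×10⁻⁴ × 1247×10³ m = 151 m/s:
V = [−fR + √((fR)² + 4 fR V_g)]/2 = [−151 + √(151² + 4×151×9)]/2 = 8.52 m/s
Subgeostrophic (V < V_g = 9 m/s), as expected around a low.

8.52 m/s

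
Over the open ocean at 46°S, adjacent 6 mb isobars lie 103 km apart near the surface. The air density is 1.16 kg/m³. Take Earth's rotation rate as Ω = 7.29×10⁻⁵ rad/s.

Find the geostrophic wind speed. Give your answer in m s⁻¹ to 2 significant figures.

Coriolis parameter at 46°S:
f = 2Ω sin φ = 2 × 7.29×10⁻⁵ × sin 46° = 1.05×10⁻⁴ s⁻¹
Pressure gradient: |∂P/∂n| = 600 Pa / 103000 m = 5.83×10⁻³ Pa/m
Geostrophic balance (pressure-gradient force = Coriolis force):
V_g = (1/(fρ)) |∂P/∂n| = 5.83×10⁻³ / (1.05×10⁻⁴ × 1.16) = 47.9 m/s

48 m s⁻¹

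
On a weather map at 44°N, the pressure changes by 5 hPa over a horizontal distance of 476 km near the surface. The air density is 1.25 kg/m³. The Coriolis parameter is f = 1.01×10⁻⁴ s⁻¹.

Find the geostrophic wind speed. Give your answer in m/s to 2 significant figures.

8.3 m/s

Pressure gradient: |∂P/∂n| = 500 Pa / 476000 m = 1.05×10⁻³ Pa/m
Geostrophic balance (pressure-gradient force = Coriolis force):
V_g = (1/(fρ)) |∂P/∂n| = 1.05×10⁻³ / (1.01×10⁻⁴ × 1.25) = 8.32 m/s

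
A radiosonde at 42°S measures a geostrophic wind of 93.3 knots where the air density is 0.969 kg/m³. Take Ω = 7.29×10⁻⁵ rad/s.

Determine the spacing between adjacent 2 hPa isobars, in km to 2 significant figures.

Coriolis parameter at 42°S:
f = 2Ω sin φ = 2 × 7.29×10⁻⁵ × sin 42° = 9.76×10⁻⁵ s⁻¹
Wind speed in SI: 93.3 knots = 48.0 m/s
Geostrophic balance rearranged: |∂P/∂n| = f ρ V_g
|∂P/∂n| = 9.76×10⁻⁵ × 0.969 × 48.0 = 4.54×10⁻³ Pa/m
Isobar spacing: Δn = ΔP/|∂P/∂n| = 200 Pa / 4.54×10⁻³ Pa/m = 44078 m ≈ 44 km

44 km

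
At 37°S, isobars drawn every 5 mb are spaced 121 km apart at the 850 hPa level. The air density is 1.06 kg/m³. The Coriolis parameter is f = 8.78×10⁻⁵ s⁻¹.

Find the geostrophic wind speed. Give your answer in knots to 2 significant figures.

Pressure gradient: |∂P/∂n| = 500 Pa / 121000 m = 4.13×10⁻³ Pa/m
Geostrophic balance (pressure-gradient force = Coriolis force):
V_g = (1/(fρ)) |∂P/∂n| = 4.13×10⁻³ / (8.78×10⁻⁵ × 1.06) = 44.4 m/s
Converting: 44.4 m/s × 1.944 = 86 knots

86 knots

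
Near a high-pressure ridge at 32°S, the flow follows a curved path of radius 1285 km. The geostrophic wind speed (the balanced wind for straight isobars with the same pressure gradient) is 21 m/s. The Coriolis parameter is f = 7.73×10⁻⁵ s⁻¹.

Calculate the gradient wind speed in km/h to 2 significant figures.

110 km/h

Around a high, pressure-gradient force acts outward with centrifugal, so Coriolis balances both:
fV = (1/ρ)|∂P/∂n| + V²/R  →  V² − fR·V + fR·V_g = 0
With fR = 7.73×10⁻⁵ × 1285×10³ m = 99.3 m/s:
V = [fR − √((fR)² − 4 fR V_g)]/2 = [99.3 − √(99.3² − 4×99.3×21)]/2 = 30.2 m/s
Supergeostrophic (V > V_g = 21 m/s), as expected around a high.
Converting: 30.2 m/s × 3.6 = 110 km/h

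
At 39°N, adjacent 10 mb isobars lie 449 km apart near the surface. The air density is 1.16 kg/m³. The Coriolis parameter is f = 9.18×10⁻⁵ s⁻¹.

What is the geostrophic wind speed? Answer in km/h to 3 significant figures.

75.3 km/h

Pressure gradient: |∂P/∂n| = 1000 Pa / 449000 m = 2.23×10⁻³ Pa/m
Geostrophic balance (pressure-gradient force = Coriolis force):
V_g = (1/(fρ)) |∂P/∂n| = 2.23×10⁻³ / (9.18×10⁻⁵ × 1.16) = 20.9 m/s
Converting: 20.9 m/s × 3.6 = 75.3 km/h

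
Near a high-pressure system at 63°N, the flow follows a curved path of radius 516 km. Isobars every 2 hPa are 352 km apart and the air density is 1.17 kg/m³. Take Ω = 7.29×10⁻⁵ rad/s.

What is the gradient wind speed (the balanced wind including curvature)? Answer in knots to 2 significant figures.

7.7 knots

Coriolis parameter at 63°N:
f = 2Ω sin φ = 2 × 7.29×10⁻⁵ × sin 63° = 1.30×10⁻⁴ s⁻¹
Pressure gradient: |∂P/∂n| = 200 Pa / 352000 m = 5.68×10⁻⁴ Pa/m
Geostrophic speed: V_g = |∂P/∂n|/(fρ) = 5.68×10⁻⁴/(1.30×10⁻⁴ × 1.17) = 3.74 m/s
Around a high, pressure-gradient force acts outward with centrifugal, so Coriolis balances both:
fV = (1/ρ)|∂P/∂n| + V²/R  →  V² − fR·V + fR·V_g = 0
With fR = 1.30×10⁻⁴ × 516×10³ m = 67.0 m/s:
V = [fR − √((fR)² − 4 fR V_g)]/2 = [67.0 − √(67.0² − 4×67.0×3.74)]/2 = 3.97 m/s
Supergeostrophic (V > V_g = 3.74 m/s), as expected around a high.
Converting: 3.97 m/s × 1.944 = 7.7 knots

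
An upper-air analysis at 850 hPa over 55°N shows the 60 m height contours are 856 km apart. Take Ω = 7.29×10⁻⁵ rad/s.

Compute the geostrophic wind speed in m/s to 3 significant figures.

Coriolis parameter at 55°N:
f = 2Ω sin φ = 2 × 7.29×10⁻⁵ × sin 55° = 1.19×10⁻⁴ s⁻¹
Height gradient: |∂Z/∂n| = 60 m / 856000 m = 7.01×10⁻⁵
On a pressure surface, geostrophic balance gives V_g = (g/f)|∂Z/∂n|:
V_g = 9.81 × 7.01×10⁻⁵ / 1.19×10⁻⁴ = 5.76 m/s

5.76 m/s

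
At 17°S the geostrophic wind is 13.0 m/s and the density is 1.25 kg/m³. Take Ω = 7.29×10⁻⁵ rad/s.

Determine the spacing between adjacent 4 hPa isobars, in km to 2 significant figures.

580 km

Coriolis parameter at 17°S:
f = 2Ω sin φ = 2 × 7.29×10⁻⁵ × sin 17° = 4.26×10⁻⁵ s⁻¹
Geostrophic balance rearranged: |∂P/∂n| = f ρ V_g
|∂P/∂n| = 4.26×10⁻⁵ × 1.25 × 13.0 = 6.93×10⁻⁴ Pa/m
Isobar spacing: Δn = ΔP/|∂P/∂n| = 400 Pa / 6.93×10⁻⁴ Pa/m = 577449 m ≈ 580 km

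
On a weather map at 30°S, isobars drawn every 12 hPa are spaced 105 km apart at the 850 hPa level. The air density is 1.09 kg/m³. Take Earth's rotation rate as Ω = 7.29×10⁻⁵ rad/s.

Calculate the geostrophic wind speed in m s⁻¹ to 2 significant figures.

Coriolis parameter at 30°S:
f = 2Ω sin φ = 2 × 7.29×10⁻⁵ × sin 30° = 7.29×10⁻⁵ s⁻¹
Pressure gradient: |∂P/∂n| = 1200 Pa / 105000 m = 1.14×10⁻² Pa/m
Geostrophic balance (pressure-gradient force = Coriolis force):
V_g = (1/(fρ)) |∂P/∂n| = 1.14×10⁻² / (7.29×10⁻⁵ × 1.09) = 144 m/s

140 m s⁻¹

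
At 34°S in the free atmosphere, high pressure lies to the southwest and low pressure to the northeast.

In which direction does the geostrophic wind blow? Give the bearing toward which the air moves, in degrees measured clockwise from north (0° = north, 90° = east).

The pressure-gradient force points toward the northeast (bearing 045°).
Geostrophic balance: in the Southern Hemisphere the Coriolis force deflects motion to the left, so the geostrophic wind blows 90° to the left of the pressure-gradient force (low pressure on the right).
Rotating 045° by 90° counterclockwise gives 315° — the wind blows toward the northwest.

315°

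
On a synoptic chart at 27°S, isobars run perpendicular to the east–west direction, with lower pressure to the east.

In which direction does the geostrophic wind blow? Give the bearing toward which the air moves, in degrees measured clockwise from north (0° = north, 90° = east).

000°

The pressure-gradient force points toward the east (bearing 090°).
Geostrophic balance: in the Southern Hemisphere the Coriolis force deflects motion to the left, so the geostrophic wind blows 90° to the left of the pressure-gradient force (low pressure on the right).
Rotating 090° by 90° counterclockwise gives 000° — the wind blows toward the north.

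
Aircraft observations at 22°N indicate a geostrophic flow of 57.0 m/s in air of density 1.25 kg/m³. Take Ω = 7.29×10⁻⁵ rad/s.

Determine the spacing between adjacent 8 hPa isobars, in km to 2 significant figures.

Coriolis parameter at 22°N:
f = 2Ω sin φ = 2 × 7.29×10⁻⁵ × sin 22° = 5.46×10⁻⁵ s⁻¹
Geostrophic balance rearranged: |∂P/∂n| = f ρ V_g
|∂P/∂n| = 5.46×10⁻⁵ × 1.25 × 57.0 = 3.89×10⁻³ Pa/m
Isobar spacing: Δn = ΔP/|∂P/∂n| = 800 Pa / 3.89×10⁻³ Pa/m = 205576 m ≈ 210 km

210 km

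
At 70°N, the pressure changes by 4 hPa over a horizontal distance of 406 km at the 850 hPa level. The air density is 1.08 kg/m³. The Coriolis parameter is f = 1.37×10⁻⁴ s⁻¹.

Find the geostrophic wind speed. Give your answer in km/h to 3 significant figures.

24.0 km/h

Pressure gradient: |∂P/∂n| = 400 Pa / 406000 m = 9.85×10⁻⁴ Pa/m
Geostrophic balance (pressure-gradient force = Coriolis force):
V_g = (1/(fρ)) |∂P/∂n| = 9.85×10⁻⁴ / (1.37×10⁻⁴ × 1.08) = 6.66 m/s
Converting: 6.66 m/s × 3.6 = 24.0 km/h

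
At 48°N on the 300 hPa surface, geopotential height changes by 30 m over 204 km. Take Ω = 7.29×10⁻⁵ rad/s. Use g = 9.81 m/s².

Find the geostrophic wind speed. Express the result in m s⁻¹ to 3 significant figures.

Coriolis parameter at 48°N:
f = 2Ω sin φ = 2 × 7.29×10⁻⁵ × sin 48° = 1.08×10⁻⁴ s⁻¹
Height gradient: |∂Z/∂n| = 30 m / 204000 m = 1.47×10⁻⁴
On a pressure surface, geostrophic balance gives V_g = (g/f)|∂Z/∂n|:
V_g = 9.81 × 1.47×10⁻⁴ / 1.08×10⁻⁴ = 13.3 m/s

13.3 m s⁻¹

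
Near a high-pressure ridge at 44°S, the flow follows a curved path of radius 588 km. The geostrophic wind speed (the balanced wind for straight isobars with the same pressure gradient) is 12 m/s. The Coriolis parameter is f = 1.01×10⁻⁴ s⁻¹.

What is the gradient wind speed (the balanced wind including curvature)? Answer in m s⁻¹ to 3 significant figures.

Around a high, pressure-gradient force acts outward with centrifugal, so Coriolis balances both:
fV = (1/ρ)|∂P/∂n| + V²/R  →  V² − fR·V + fR·V_g = 0
With fR = 1.01×10⁻⁴ × 588×10³ m = 59.4 m/s:
V = [fR − √((fR)² − 4 fR V_g)]/2 = [59.4 − √(59.4² − 4×59.4×12)]/2 = 16.7 m/s
Supergeostrophic (V > V_g = 12 m/s), as expected around a high.

16.7 m s⁻¹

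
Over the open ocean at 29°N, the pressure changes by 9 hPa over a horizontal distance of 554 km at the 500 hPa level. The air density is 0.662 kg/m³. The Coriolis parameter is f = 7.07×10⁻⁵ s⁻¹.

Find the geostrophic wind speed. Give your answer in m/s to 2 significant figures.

35 m/s

Pressure gradient: |∂P/∂n| = 900 Pa / 554000 m = 1.62×10⁻³ Pa/m
Geostrophic balance (pressure-gradient force = Coriolis force):
V_g = (1/(fρ)) |∂P/∂n| = 1.62×10⁻³ / (7.07×10⁻⁵ × 0.662) = 34.7 m/s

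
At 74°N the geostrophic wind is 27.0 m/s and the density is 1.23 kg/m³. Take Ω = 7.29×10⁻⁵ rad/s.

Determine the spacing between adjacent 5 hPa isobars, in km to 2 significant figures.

110 km

Coriolis parameter at 74°N:
f = 2Ω sin φ = 2 × 7.29×10⁻⁵ × sin 74° = 1.40×10⁻⁴ s⁻¹
Geostrophic balance rearranged: |∂P/∂n| = f ρ V_g
|∂P/∂n| = 1.40×10⁻⁴ × 1.23 × 27.0 = 4.65×10⁻³ Pa/m
Isobar spacing: Δn = ΔP/|∂P/∂n| = 500 Pa / 4.65×10⁻³ Pa/m = 107424 m ≈ 110 km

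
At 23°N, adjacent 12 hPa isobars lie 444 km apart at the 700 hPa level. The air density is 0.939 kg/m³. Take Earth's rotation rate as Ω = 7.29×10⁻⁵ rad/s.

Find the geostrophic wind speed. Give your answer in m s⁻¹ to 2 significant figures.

Coriolis parameter at 23°N:
f = 2Ω sin φ = 2 × 7.29×10⁻⁵ × sin 23° = 5.70×10⁻⁵ s⁻¹
Pressure gradient: |∂P/∂n| = 1200 Pa / 444000 m = 2.70×10⁻³ Pa/m
Geostrophic balance (pressure-gradient force = Coriolis force):
V_g = (1/(fρ)) |∂P/∂n| = 2.70×10⁻³ / (5.70×10⁻⁵ × 0.939) = 50.5 m/s

51 m s⁻¹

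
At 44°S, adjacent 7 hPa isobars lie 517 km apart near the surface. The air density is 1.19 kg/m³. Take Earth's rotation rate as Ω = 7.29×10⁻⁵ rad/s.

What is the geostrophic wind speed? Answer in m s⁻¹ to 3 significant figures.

11.2 m s⁻¹

Coriolis parameter at 44°S:
f = 2Ω sin φ = 2 × 7.29×10⁻⁵ × sin 44° = 1.01×10⁻⁴ s⁻¹
Pressure gradient: |∂P/∂n| = 700 Pa / 517000 m = 1.35×10⁻³ Pa/m
Geostrophic balance (pressure-gradient force = Coriolis force):
V_g = (1/(fρ)) |∂P/∂n| = 1.35×10⁻³ / (1.01×10⁻⁴ × 1.19) = 11.2 m/s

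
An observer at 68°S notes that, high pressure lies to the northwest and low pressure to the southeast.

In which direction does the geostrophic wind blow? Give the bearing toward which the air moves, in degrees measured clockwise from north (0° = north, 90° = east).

The pressure-gradient force points toward the southeast (bearing 135°).
Geostrophic balance: in the Southern Hemisphere the Coriolis force deflects motion to the left, so the geostrophic wind blows 90° to the left of the pressure-gradient force (low pressure on the right).
Rotating 135° by 90° counterclockwise gives 045° — the wind blows toward the northeast.

045°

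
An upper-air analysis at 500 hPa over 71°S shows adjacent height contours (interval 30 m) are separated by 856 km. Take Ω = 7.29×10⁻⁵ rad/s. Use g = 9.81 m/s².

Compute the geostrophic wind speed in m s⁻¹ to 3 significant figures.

2.49 m s⁻¹

Coriolis parameter at 71°S:
f = 2Ω sin φ = 2 × 7.29×10⁻⁵ × sin 71° = 1.38×10⁻⁴ s⁻¹
Height gradient: |∂Z/∂n| = 30 m / 856000 m = 3.50×10⁻⁵
On a pressure surface, geostrophic balance gives V_g = (g/f)|∂Z/∂n|:
V_g = 9.81 × 3.50×10⁻⁵ / 1.38×10⁻⁴ = 2.49 m/s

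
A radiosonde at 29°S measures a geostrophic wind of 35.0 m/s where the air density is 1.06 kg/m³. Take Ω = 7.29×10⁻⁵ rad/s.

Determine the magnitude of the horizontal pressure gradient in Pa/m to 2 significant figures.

2.6×10⁻³ Pa/m

Coriolis parameter at 29°S:
f = 2Ω sin φ = 2 × 7.29×10⁻⁵ × sin 29° = 7.07×10⁻⁵ s⁻¹
Geostrophic balance rearranged: |∂P/∂n| = f ρ V_g
|∂P/∂n| = 7.07×10⁻⁵ × 1.06 × 35.0 = 2.62×10⁻³ Pa/m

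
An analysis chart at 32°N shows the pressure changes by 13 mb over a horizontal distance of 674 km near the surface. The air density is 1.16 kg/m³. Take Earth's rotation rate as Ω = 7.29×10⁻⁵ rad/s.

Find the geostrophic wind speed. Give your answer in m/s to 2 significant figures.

Coriolis parameter at 32°N:
f = 2Ω sin φ = 2 × 7.29×10⁻⁵ × sin 32° = 7.73×10⁻⁵ s⁻¹
Pressure gradient: |∂P/∂n| = 1300 Pa / 674000 m = 1.93×10⁻³ Pa/m
Geostrophic balance (pressure-gradient force = Coriolis force):
V_g = (1/(fρ)) |∂P/∂n| = 1.93×10⁻³ / (7.73×10⁻⁵ × 1.16) = 21.5 m/s

22 m/s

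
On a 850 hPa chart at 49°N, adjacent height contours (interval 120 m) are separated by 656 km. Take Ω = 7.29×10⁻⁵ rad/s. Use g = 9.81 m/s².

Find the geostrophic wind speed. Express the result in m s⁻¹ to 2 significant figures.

Coriolis parameter at 49°N:
f = 2Ω sin φ = 2 × 7.29×10⁻⁵ × sin 49° = 1.10×10⁻⁴ s⁻¹
Height gradient: |∂Z/∂n| = 120 m / 656000 m = 1.83×10⁻⁴
On a pressure surface, geostrophic balance gives V_g = (g/f)|∂Z/∂n|:
V_g = 9.81 × 1.83×10⁻⁴ / 1.10×10⁻⁴ = 16.3 m/s

16 m s⁻¹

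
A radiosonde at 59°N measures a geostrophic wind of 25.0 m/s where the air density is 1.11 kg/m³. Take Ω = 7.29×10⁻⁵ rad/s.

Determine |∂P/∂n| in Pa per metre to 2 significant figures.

Coriolis parameter at 59°N:
f = 2Ω sin φ = 2 × 7.29×10⁻⁵ × sin 59° = 1.25×10⁻⁴ s⁻¹
Geostrophic balance rearranged: |∂P/∂n| = f ρ V_g
|∂P/∂n| = 1.25×10⁻⁴ × 1.11 × 25.0 = 3.47×10⁻³ Pa/m

3.5×10⁻³ Pa/m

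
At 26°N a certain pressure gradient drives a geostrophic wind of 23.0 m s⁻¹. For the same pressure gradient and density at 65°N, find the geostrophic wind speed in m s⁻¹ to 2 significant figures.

11 m s⁻¹

With the same pressure gradient and density, V_g ∝ 1/f ∝ 1/sin φ.
V₂ = V₁ · sin φ₁ / sin φ₂ = 23.0 × sin 26° / sin 65°
V₂ = 23.0 × 0.4384/0.9063 = 11 m s⁻¹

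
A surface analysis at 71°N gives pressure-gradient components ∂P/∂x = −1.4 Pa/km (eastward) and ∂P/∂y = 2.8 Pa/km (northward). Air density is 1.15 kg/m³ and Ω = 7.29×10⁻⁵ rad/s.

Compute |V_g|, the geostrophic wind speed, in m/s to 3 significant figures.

19.7 m/s

Coriolis parameter at 71°N:
f = 2Ω sin φ = 2 × 7.29×10⁻⁵ × sin 71° = 1.38×10⁻⁴ s⁻¹
Component geostrophic relations (x east, y north):
u_g = −(1/(fρ)) ∂P/∂y,  v_g = (1/(fρ)) ∂P/∂x
u_g = −(2.8×10⁻³)/(1.38×10⁻⁴ × 1.15) = −17.7 m/s;  v_g = (−1.4×10⁻³)/(1.38×10⁻⁴ × 1.15) = −8.83 m/s
|V_g| = √(u_g² + v_g²) = 19.7 m/s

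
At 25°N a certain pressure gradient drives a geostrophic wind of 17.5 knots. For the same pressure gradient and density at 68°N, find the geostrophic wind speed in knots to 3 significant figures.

With the same pressure gradient and density, V_g ∝ 1/f ∝ 1/sin φ.
V₂ = V₁ · sin φ₁ / sin φ₂ = 17.5 × sin 25° / sin 68°
V₂ = 17.5 × 0.4226/0.9272 = 7.98 knots

7.98 knots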